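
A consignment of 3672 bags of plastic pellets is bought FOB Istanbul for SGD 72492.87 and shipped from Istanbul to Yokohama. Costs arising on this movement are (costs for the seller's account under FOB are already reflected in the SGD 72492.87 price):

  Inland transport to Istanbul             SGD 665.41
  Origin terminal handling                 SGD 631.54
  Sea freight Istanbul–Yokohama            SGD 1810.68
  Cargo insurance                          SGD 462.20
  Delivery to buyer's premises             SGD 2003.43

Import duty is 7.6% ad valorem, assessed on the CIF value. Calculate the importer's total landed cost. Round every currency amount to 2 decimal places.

Total landed cost: SGD 82451.38

FOB: the seller bears costs until goods are on board at the origin port; the buyer bears freight, insurance and all costs thereafter.
Already in the invoice (seller's account under FOB): inland to port, origin terminal — exclude.
CIF value = FOB price + freight + insurance = 72492.87 + 1810.68 + 462.20 = 74765.75
Import duty = 74765.75 × 7.6% = 5682.20
Buyer bears: freight 1810.68 + insurance 462.20 + delivery 2003.43 + duty 5682.20 = 9958.51
Landed cost = invoice 72492.87 + 9958.51 = 82451.38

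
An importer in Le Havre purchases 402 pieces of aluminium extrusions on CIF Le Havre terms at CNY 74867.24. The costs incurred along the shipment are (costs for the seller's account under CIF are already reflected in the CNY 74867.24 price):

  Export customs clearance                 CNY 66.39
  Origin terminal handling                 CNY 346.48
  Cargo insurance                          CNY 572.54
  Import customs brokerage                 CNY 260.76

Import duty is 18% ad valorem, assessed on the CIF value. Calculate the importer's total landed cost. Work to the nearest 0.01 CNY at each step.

Total landed cost: CNY 88604.10

CIF: the seller pays costs through ocean freight and marine insurance to the destination port.
Already in the invoice (seller's account under CIF): export clearance, origin terminal, insurance — exclude.
The CIF price already equals the CIF value: 74867.24
Import duty = 74867.24 × 18% = 13476.10
Buyer bears: brokerage 260.76 + duty 13476.10 = 13736.86
Landed cost = invoice 74867.24 + 13736.86 = 88604.10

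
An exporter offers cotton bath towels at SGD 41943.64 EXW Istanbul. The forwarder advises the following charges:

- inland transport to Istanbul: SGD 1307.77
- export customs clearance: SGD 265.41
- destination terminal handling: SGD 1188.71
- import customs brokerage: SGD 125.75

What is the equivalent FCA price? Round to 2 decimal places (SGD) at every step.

Not relevant to the conversion: destination terminal, brokerage — on the buyer under both terms; not part of either seller's price.
From EXW to FCA, the seller additionally bears: inland to port, export clearance.
FCA price = 41943.64 + 1307.77 + 265.41 = 43516.82

FCA price: SGD 43516.82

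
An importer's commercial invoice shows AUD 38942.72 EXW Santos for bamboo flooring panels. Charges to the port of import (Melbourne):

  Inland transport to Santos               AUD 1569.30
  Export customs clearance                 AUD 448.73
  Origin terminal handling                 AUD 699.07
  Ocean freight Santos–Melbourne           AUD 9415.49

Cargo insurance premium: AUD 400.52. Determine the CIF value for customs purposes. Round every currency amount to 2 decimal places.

CIF value: AUD 51475.83

CIF = EXW price + pre-shipment costs + freight + insurance
CIF = 38942.72 + 1569.30 + 448.73 + 699.07 + 9415.49 + 400.52 = 51475.83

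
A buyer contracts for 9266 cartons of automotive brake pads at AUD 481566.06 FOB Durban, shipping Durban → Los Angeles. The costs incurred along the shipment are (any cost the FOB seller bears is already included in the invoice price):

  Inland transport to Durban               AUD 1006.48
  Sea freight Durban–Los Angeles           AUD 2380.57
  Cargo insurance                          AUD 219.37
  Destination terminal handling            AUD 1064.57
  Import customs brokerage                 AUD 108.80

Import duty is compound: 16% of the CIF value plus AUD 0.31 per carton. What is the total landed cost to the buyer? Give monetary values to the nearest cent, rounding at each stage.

FOB: the seller bears costs until goods are on board at the origin port; the buyer bears freight, insurance and all costs thereafter.
Already in the invoice (seller's account under FOB): inland to port — exclude.
CIF value = FOB price + freight + insurance = 481566.06 + 2380.57 + 219.37 = 484166.00
Ad valorem component: 484166.00 × 16% = 77466.56
Specific component: 9266 × 0.31 = 2872.46
Import duty = 77466.56 + 2872.46 = 80339.02
Buyer bears: freight 2380.57 + insurance 219.37 + destination terminal 1064.57 + brokerage 108.80 + duty 80339.02 = 84112.33
Landed cost = invoice 481566.06 + 84112.33 = 565678.39

Total landed cost: AUD 565678.39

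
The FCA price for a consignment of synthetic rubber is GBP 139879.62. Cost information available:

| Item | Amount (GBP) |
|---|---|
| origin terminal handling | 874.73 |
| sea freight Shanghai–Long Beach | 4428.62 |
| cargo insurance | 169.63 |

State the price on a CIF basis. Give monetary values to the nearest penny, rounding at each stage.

From FCA to CIF, the seller additionally bears: origin terminal, freight, insurance.
CIF price = 139879.62 + 874.73 + 4428.62 + 169.63 = 145352.60

CIF price: GBP 145352.60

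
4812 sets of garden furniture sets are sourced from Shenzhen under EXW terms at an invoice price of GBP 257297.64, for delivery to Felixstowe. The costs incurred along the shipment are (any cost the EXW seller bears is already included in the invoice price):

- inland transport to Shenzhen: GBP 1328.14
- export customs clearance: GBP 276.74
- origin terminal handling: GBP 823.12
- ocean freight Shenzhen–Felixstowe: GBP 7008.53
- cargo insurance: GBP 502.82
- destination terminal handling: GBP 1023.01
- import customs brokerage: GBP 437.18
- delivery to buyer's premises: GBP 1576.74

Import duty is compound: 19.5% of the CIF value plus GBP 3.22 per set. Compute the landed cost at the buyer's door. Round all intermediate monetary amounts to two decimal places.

Total landed cost: GBP 337879.77

EXW: the seller makes goods available at their premises; the buyer bears all onward costs.
CIF value = EXW price + inland to port + export clearance + origin terminal + freight + insurance = 257297.64 + 1328.14 + 276.74 + 823.12 + 7008.53 + 502.82 = 267236.99
Ad valorem component: 267236.99 × 19.5% = 52111.21
Specific component: 4812 × 3.22 = 15494.64
Import duty = 52111.21 + 15494.64 = 67605.85
Buyer bears: inland to port 1328.14 + export clearance 276.74 + origin terminal 823.12 + freight 7008.53 + insurance 502.82 + destination terminal 1023.01 + brokerage 437.18 + delivery 1576.74 + duty 67605.85 = 80582.13
Landed cost = invoice 257297.64 + 80582.13 = 337879.77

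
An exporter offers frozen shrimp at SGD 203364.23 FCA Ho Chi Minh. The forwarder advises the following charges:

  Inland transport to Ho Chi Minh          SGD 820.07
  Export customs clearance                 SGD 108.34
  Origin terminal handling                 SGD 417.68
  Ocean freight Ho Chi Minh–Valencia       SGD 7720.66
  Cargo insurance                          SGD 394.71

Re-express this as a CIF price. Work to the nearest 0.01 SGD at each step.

Not relevant to the conversion: inland to port, export clearance — on the seller under both FCA and CIF; already in the FCA price and stays in the CIF price.
From FCA to CIF, the seller additionally bears: origin terminal, freight, insurance.
CIF price = 203364.23 + 417.68 + 7720.66 + 394.71 = 211897.28

CIF price: SGD 211897.28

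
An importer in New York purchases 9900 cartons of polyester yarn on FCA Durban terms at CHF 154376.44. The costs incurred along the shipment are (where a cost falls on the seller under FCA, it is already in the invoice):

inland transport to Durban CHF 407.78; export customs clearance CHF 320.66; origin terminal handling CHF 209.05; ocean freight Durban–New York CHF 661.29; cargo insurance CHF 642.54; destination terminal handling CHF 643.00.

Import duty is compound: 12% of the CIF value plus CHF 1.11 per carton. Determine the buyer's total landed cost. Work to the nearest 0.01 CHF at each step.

FCA: the seller delivers export-cleared goods to the carrier; the buyer bears costs from that point.
Already in the invoice (seller's account under FCA): inland to port, export clearance — exclude.
CIF value = FCA price + origin terminal + freight + insurance = 154376.44 + 209.05 + 661.29 + 642.54 = 155889.32
Ad valorem component: 155889.32 × 12% = 18706.72
Specific component: 9900 × 1.11 = 10989.00
Import duty = 18706.72 + 10989.00 = 29695.72
Buyer bears: origin terminal 209.05 + freight 661.29 + insurance 642.54 + destination terminal 643.00 + duty 29695.72 = 31851.60
Landed cost = invoice 154376.44 + 31851.60 = 186228.04

Total landed cost: CHF 186228.04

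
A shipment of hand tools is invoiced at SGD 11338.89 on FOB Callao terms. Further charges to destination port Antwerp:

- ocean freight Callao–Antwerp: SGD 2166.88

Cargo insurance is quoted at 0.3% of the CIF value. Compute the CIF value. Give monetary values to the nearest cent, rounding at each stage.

CIF value: SGD 13546.41

Let C be the CIF value. C = FOB price + freight + 0.3% × C
C − 0.3% × C = 11338.89 + 2166.88
0.997 × C = 13505.77
C = 13505.77 / 0.997 = 13546.41
Insurance premium = 0.3% × 13546.41 = 40.64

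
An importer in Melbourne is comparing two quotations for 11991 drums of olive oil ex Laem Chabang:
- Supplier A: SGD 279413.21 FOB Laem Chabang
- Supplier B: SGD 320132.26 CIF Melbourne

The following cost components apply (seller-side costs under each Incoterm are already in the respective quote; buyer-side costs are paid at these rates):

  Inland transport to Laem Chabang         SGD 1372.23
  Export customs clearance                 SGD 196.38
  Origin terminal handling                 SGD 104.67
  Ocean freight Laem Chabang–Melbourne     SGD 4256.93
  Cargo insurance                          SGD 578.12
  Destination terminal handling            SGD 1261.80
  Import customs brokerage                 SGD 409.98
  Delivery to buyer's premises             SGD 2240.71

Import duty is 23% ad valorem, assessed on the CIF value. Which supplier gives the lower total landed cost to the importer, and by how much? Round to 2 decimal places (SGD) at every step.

Supplier A is cheaper by SGD 44137.32

Supplier A (FOB):
CIF value = FOB price + freight + insurance = 279413.21 + 4256.93 + 578.12 = 284248.26
Import duty = 284248.26 × 23% = 65377.10
Buyer bears (A): 4256.93 + 578.12 + 1261.80 + 409.98 + 2240.71 = 8747.54
Landed cost (A) = invoice 279413.21 + 8747.54 + duty 65377.10 = 353537.85
Supplier B (CIF):
The CIF price already equals the CIF value: 320132.26
Import duty = 320132.26 × 23% = 73630.42
Buyer bears (B): 1261.80 + 409.98 + 2240.71 = 3912.49
Landed cost (B) = invoice 320132.26 + 3912.49 + duty 73630.42 = 397675.17
Difference = |353537.85 − 397675.17| = 44137.32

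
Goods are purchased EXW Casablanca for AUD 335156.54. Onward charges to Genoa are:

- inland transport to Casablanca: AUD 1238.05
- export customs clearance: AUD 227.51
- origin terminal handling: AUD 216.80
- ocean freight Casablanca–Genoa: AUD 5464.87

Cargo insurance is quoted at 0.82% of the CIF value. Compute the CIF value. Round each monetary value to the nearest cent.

CIF value: AUD 345133.87

Let C be the CIF value. C = EXW price + pre-shipment costs + freight + 0.82% × C
C − 0.82% × C = 335156.54 + 1238.05 + 227.51 + 216.80 + 5464.87
0.9918 × C = 342303.77
C = 342303.77 / 0.9918 = 345133.87
Insurance premium = 0.82% × 345133.87 = 2830.10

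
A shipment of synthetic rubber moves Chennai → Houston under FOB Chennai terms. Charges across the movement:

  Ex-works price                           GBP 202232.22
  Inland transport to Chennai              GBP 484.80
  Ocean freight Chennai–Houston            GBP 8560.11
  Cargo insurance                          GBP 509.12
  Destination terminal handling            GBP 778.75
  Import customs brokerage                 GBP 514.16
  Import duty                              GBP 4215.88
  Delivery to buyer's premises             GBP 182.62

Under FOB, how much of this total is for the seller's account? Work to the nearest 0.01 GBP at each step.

Seller's account: GBP 202717.02

FOB: the seller bears costs until goods are on board at the origin port; the buyer bears freight, insurance and all costs thereafter.
Seller's account: goods 202232.22 + inland to port 484.80 = 202717.02
Buyer's account: freight 8560.11 + insurance 509.12 + destination terminal 778.75 + brokerage 514.16 + duty 4215.88 + delivery 182.62 = 14760.64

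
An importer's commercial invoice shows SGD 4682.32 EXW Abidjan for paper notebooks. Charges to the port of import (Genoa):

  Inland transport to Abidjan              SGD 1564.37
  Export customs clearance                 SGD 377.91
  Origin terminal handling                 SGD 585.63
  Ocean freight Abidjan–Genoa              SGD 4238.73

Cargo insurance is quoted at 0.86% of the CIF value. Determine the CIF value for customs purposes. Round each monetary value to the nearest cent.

CIF value: SGD 11548.28

Let C be the CIF value. C = EXW price + pre-shipment costs + freight + 0.86% × C
C − 0.86% × C = 4682.32 + 1564.37 + 377.91 + 585.63 + 4238.73
0.9914 × C = 11448.96
C = 11448.96 / 0.9914 = 11548.28
Insurance premium = 0.86% × 11548.28 = 99.32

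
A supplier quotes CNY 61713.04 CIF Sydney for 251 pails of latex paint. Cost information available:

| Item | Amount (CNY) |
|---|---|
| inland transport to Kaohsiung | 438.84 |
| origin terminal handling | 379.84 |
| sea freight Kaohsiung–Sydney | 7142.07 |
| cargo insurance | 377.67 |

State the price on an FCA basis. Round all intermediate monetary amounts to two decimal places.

FCA price: CNY 53813.46

Not relevant to the conversion: inland to port — on the seller under both CIF and FCA; already in the CIF price and stays in the FCA price.
From CIF to FCA, the seller no longer bears: origin terminal, freight, insurance.
FCA price = 61713.04 − 379.84 − 7142.07 − 377.67 = 53813.46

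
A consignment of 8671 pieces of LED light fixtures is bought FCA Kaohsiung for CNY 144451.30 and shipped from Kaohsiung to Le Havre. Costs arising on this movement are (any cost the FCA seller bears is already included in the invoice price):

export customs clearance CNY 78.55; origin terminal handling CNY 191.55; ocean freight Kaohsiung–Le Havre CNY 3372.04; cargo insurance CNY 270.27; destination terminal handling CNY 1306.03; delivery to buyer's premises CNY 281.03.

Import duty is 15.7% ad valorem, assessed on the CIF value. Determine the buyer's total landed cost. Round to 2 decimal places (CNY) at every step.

Total landed cost: CNY 173152.99

FCA: the seller delivers export-cleared goods to the carrier; the buyer bears costs from that point.
Already in the invoice (seller's account under FCA): export clearance — exclude.
CIF value = FCA price + origin terminal + freight + insurance = 144451.30 + 191.55 + 3372.04 + 270.27 = 148285.16
Import duty = 148285.16 × 15.7% = 23280.77
Buyer bears: origin terminal 191.55 + freight 3372.04 + insurance 270.27 + destination terminal 1306.03 + delivery 281.03 + duty 23280.77 = 28701.69
Landed cost = invoice 144451.30 + 28701.69 = 173152.99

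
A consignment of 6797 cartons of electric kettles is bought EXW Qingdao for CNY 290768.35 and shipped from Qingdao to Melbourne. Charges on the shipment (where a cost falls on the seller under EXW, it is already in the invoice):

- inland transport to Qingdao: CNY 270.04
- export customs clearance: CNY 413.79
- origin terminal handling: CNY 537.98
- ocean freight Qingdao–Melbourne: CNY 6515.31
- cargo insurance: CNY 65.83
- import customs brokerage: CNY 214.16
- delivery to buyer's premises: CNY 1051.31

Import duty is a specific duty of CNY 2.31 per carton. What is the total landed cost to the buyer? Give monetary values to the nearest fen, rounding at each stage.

EXW: the seller makes goods available at their premises; the buyer bears all onward costs.
CIF value = EXW price + inland to port + export clearance + origin terminal + freight + insurance = 290768.35 + 270.04 + 413.79 + 537.98 + 6515.31 + 65.83 = 298571.30
Import duty = 6797 × 2.31 = 15701.07
Buyer bears: inland to port 270.04 + export clearance 413.79 + origin terminal 537.98 + freight 6515.31 + insurance 65.83 + brokerage 214.16 + delivery 1051.31 + duty 15701.07 = 24769.49
Landed cost = invoice 290768.35 + 24769.49 = 315537.84

Total landed cost: CNY 315537.84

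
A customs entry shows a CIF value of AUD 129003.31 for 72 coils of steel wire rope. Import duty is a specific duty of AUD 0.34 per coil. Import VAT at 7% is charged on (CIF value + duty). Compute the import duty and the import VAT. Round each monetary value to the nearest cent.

Import duty = 72 × 0.34 = 24.48
VAT base = CIF + duty = 129003.31 + 24.48 = 129027.79
Import VAT = 129027.79 × 7% = 9031.95

Import duty: AUD 24.48; import VAT: AUD 9031.95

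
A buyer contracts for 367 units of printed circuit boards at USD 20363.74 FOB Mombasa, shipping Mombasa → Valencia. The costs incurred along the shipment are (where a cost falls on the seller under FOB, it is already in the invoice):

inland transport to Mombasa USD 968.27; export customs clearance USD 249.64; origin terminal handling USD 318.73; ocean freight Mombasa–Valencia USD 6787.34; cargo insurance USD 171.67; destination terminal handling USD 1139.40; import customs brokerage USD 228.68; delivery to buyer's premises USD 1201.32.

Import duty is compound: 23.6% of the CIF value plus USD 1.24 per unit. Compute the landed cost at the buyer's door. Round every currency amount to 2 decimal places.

Total landed cost: USD 36795.40

FOB: the seller bears costs until goods are on board at the origin port; the buyer bears freight, insurance and all costs thereafter.
Already in the invoice (seller's account under FOB): inland to port, export clearance, origin terminal — exclude.
CIF value = FOB price + freight + insurance = 20363.74 + 6787.34 + 171.67 = 27322.75
Ad valorem component: 27322.75 × 23.6% = 6448.17
Specific component: 367 × 1.24 = 455.08
Import duty = 6448.17 + 455.08 = 6903.25
Buyer bears: freight 6787.34 + insurance 171.67 + destination terminal 1139.40 + brokerage 228.68 + delivery 1201.32 + duty 6903.25 = 16431.66
Landed cost = invoice 20363.74 + 16431.66 = 36795.40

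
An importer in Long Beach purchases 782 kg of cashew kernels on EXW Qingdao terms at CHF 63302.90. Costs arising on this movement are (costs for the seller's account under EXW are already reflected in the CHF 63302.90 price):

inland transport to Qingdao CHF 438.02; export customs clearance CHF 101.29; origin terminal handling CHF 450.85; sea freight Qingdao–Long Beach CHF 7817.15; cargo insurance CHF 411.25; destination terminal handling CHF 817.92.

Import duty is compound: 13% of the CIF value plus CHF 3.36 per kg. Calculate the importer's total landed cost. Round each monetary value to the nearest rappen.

Total landed cost: CHF 85394.69

EXW: the seller makes goods available at their premises; the buyer bears all onward costs.
CIF value = EXW price + inland to port + export clearance + origin terminal + freight + insurance = 63302.90 + 438.02 + 101.29 + 450.85 + 7817.15 + 411.25 = 72521.46
Ad valorem component: 72521.46 × 13% = 9427.79
Specific component: 782 × 3.36 = 2627.52
Import duty = 9427.79 + 2627.52 = 12055.31
Buyer bears: inland to port 438.02 + export clearance 101.29 + origin terminal 450.85 + freight 7817.15 + insurance 411.25 + destination terminal 817.92 + duty 12055.31 = 22091.79
Landed cost = invoice 63302.90 + 22091.79 = 85394.69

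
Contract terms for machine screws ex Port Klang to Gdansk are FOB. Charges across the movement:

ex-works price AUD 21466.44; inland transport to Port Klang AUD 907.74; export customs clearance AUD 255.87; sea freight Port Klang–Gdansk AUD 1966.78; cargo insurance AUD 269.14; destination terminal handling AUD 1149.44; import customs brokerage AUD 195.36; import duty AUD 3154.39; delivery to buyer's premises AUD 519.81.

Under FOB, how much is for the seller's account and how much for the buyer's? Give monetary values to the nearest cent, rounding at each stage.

FOB: the seller bears costs until goods are on board at the origin port; the buyer bears freight, insurance and all costs thereafter.
Seller's account: goods 21466.44 + inland to port 907.74 + export clearance 255.87 = 22630.05
Buyer's account: freight 1966.78 + insurance 269.14 + destination terminal 1149.44 + brokerage 195.36 + duty 3154.39 + delivery 519.81 = 7254.92

Seller: AUD 22630.05; buyer: AUD 7254.92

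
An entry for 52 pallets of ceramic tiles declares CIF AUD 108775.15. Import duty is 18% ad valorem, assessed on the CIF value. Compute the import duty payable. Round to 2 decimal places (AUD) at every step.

Import duty: AUD 19579.53

Import duty = 108775.15 × 18% = 19579.53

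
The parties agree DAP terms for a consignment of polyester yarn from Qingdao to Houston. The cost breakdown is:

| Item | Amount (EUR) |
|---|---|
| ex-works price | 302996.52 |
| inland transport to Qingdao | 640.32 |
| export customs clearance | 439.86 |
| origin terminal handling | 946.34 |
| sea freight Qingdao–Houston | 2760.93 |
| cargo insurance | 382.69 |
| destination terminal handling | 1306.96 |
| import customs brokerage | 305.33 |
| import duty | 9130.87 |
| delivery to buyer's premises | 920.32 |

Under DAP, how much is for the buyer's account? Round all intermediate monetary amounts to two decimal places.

Buyer's account: EUR 9436.20

DAP: the seller bears all costs to the named destination except import duty and clearance.
Seller's account: goods 302996.52 + inland to port 640.32 + export clearance 439.86 + origin terminal 946.34 + freight 2760.93 + insurance 382.69 + destination terminal 1306.96 + delivery 920.32 = 310393.94
Buyer's account: brokerage 305.33 + duty 9130.87 = 9436.20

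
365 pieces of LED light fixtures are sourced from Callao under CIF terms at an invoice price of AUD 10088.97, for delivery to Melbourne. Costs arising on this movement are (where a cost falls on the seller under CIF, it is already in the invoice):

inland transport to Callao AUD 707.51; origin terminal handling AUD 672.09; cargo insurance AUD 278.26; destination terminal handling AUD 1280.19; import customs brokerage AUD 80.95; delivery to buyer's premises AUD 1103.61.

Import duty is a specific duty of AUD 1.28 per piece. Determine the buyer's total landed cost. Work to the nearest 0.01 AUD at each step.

Total landed cost: AUD 13020.92

CIF: the seller pays costs through ocean freight and marine insurance to the destination port.
Already in the invoice (seller's account under CIF): inland to port, origin terminal, insurance — exclude.
The CIF price already equals the CIF value: 10088.97
Import duty = 365 × 1.28 = 467.20
Buyer bears: destination terminal 1280.19 + brokerage 80.95 + delivery 1103.61 + duty 467.20 = 2931.95
Landed cost = invoice 10088.97 + 2931.95 = 13020.92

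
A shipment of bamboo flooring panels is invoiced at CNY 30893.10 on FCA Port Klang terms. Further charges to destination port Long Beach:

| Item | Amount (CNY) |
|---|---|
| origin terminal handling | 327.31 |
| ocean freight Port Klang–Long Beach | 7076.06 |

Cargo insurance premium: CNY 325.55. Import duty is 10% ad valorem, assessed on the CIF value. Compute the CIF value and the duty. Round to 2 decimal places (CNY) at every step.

CIF = FCA price + pre-shipment costs + freight + insurance
CIF = 30893.10 + 327.31 + 7076.06 + 325.55 = 38622.02
Import duty = 38622.02 × 10% = 3862.20

CIF value: CNY 38622.02; import duty: CNY 3862.20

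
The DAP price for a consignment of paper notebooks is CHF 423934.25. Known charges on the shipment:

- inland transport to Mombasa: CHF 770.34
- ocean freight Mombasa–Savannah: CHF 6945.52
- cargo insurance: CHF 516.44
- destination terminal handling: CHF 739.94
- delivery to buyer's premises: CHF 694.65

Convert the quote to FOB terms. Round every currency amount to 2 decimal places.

FOB price: CHF 415037.70

Not relevant to the conversion: inland to port — on the seller under both DAP and FOB; already in the DAP price and stays in the FOB price.
From DAP to FOB, the seller no longer bears: freight, insurance, destination terminal, delivery.
FOB price = 423934.25 − 6945.52 − 516.44 − 739.94 − 694.65 = 415037.70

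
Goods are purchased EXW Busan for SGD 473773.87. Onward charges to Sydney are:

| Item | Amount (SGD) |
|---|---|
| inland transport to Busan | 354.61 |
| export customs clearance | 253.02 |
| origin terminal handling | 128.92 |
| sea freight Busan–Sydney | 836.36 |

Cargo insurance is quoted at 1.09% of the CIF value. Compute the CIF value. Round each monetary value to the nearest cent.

CIF value: SGD 480585.16

Let C be the CIF value. C = EXW price + pre-shipment costs + freight + 1.09% × C
C − 1.09% × C = 473773.87 + 354.61 + 253.02 + 128.92 + 836.36
0.9891 × C = 475346.78
C = 475346.78 / 0.9891 = 480585.16
Insurance premium = 1.09% × 480585.16 = 5238.38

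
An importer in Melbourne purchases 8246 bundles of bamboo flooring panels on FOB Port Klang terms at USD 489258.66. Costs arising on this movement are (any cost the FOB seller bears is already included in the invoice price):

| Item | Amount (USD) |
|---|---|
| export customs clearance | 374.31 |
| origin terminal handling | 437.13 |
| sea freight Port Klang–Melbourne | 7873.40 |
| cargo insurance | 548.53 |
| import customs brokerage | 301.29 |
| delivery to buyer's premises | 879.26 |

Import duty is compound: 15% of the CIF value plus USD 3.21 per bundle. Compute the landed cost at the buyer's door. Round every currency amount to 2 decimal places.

FOB: the seller bears costs until goods are on board at the origin port; the buyer bears freight, insurance and all costs thereafter.
Already in the invoice (seller's account under FOB): export clearance, origin terminal — exclude.
CIF value = FOB price + freight + insurance = 489258.66 + 7873.40 + 548.53 = 497680.59
Ad valorem component: 497680.59 × 15% = 74652.09
Specific component: 8246 × 3.21 = 26469.66
Import duty = 74652.09 + 26469.66 = 101121.75
Buyer bears: freight 7873.40 + insurance 548.53 + brokerage 301.29 + delivery 879.26 + duty 101121.75 = 110724.23
Landed cost = invoice 489258.66 + 110724.23 = 599982.89

Total landed cost: USD 599982.89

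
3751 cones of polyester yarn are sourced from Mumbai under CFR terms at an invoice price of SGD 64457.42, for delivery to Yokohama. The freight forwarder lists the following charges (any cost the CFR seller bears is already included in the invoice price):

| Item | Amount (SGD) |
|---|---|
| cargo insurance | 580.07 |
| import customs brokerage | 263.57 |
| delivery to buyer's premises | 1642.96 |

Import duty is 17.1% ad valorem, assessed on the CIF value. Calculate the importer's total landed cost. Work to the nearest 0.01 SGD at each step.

CFR: the seller pays costs through ocean freight to the destination port, but not insurance.
CIF value = CFR price + insurance = 64457.42 + 580.07 = 65037.49
Import duty = 65037.49 × 17.1% = 11121.41
Buyer bears: insurance 580.07 + brokerage 263.57 + delivery 1642.96 + duty 11121.41 = 13608.01
Landed cost = invoice 64457.42 + 13608.01 = 78065.43

Total landed cost: SGD 78065.43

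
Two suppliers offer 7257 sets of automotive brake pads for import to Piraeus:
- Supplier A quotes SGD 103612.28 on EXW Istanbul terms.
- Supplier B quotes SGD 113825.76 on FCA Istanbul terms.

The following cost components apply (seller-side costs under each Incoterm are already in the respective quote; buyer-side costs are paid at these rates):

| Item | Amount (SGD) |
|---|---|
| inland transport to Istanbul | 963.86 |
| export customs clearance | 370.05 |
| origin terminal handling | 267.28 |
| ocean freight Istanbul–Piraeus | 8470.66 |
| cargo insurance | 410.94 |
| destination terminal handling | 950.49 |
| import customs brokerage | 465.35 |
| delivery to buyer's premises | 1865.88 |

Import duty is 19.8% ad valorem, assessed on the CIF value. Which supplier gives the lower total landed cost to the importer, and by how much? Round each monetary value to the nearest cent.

Supplier A is cheaper by SGD 10637.73

Supplier A (EXW):
CIF value = EXW price + inland to port + export clearance + origin terminal + freight + insurance = 103612.28 + 963.86 + 370.05 + 267.28 + 8470.66 + 410.94 = 114095.07
Import duty = 114095.07 × 19.8% = 22590.82
Buyer bears (A): 963.86 + 370.05 + 267.28 + 8470.66 + 410.94 + 950.49 + 465.35 + 1865.88 = 13764.51
Landed cost (A) = invoice 103612.28 + 13764.51 + duty 22590.82 = 139967.61
Supplier B (FCA):
CIF value = FCA price + origin terminal + freight + insurance = 113825.76 + 267.28 + 8470.66 + 410.94 = 122974.64
Import duty = 122974.64 × 19.8% = 24348.98
Buyer bears (B): 267.28 + 8470.66 + 410.94 + 950.49 + 465.35 + 1865.88 = 12430.60
Landed cost (B) = invoice 113825.76 + 12430.60 + duty 24348.98 = 150605.34
Difference = |139967.61 − 150605.34| = 10637.73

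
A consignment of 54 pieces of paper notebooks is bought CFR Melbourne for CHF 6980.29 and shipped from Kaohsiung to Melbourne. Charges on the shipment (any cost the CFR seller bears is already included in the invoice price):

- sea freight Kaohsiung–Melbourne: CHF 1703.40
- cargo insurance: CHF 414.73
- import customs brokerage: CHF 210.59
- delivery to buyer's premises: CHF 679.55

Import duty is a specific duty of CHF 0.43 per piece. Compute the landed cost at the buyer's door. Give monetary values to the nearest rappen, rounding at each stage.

CFR: the seller pays costs through ocean freight to the destination port, but not insurance.
Already in the invoice (seller's account under CFR): freight — exclude.
CIF value = CFR price + insurance = 6980.29 + 414.73 = 7395.02
Import duty = 54 × 0.43 = 23.22
Buyer bears: insurance 414.73 + brokerage 210.59 + delivery 679.55 + duty 23.22 = 1328.09
Landed cost = invoice 6980.29 + 1328.09 = 8308.38

Total landed cost: CHF 8308.38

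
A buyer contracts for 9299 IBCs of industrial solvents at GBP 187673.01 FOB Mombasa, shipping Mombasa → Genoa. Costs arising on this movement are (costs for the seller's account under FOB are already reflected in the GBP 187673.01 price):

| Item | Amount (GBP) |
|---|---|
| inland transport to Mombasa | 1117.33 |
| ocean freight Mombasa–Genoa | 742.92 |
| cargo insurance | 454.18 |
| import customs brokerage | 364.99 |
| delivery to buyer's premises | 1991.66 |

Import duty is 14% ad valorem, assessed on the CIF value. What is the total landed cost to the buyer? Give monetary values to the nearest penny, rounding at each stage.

FOB: the seller bears costs until goods are on board at the origin port; the buyer bears freight, insurance and all costs thereafter.
Already in the invoice (seller's account under FOB): inland to port — exclude.
CIF value = FOB price + freight + insurance = 187673.01 + 742.92 + 454.18 = 188870.11
Import duty = 188870.11 × 14% = 26441.82
Buyer bears: freight 742.92 + insurance 454.18 + brokerage 364.99 + delivery 1991.66 + duty 26441.82 = 29995.57
Landed cost = invoice 187673.01 + 29995.57 = 217668.58

Total landed cost: GBP 217668.58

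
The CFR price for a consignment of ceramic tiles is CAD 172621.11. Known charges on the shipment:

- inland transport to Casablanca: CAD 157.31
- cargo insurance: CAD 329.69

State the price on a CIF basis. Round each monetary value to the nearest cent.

Not relevant to the conversion: inland to port — on the seller under both CFR and CIF; already in the CFR price and stays in the CIF price.
From CFR to CIF, the seller additionally bears: insurance.
CIF price = 172621.11 + 329.69 = 172950.80

CIF price: CAD 172950.80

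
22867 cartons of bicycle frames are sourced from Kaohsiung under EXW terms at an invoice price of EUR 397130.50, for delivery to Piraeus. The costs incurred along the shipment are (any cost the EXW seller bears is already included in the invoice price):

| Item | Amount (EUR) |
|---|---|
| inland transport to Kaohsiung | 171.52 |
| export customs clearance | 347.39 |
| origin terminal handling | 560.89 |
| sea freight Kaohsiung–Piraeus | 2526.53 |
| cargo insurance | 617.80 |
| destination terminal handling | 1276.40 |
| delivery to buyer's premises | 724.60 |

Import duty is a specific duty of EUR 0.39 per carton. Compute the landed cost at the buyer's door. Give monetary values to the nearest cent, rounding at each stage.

EXW: the seller makes goods available at their premises; the buyer bears all onward costs.
CIF value = EXW price + inland to port + export clearance + origin terminal + freight + insurance = 397130.50 + 171.52 + 347.39 + 560.89 + 2526.53 + 617.80 = 401354.63
Import duty = 22867 × 0.39 = 8918.13
Buyer bears: inland to port 171.52 + export clearance 347.39 + origin terminal 560.89 + freight 2526.53 + insurance 617.80 + destination terminal 1276.40 + delivery 724.60 + duty 8918.13 = 15143.26
Landed cost = invoice 397130.50 + 15143.26 = 412273.76

Total landed cost: EUR 412273.76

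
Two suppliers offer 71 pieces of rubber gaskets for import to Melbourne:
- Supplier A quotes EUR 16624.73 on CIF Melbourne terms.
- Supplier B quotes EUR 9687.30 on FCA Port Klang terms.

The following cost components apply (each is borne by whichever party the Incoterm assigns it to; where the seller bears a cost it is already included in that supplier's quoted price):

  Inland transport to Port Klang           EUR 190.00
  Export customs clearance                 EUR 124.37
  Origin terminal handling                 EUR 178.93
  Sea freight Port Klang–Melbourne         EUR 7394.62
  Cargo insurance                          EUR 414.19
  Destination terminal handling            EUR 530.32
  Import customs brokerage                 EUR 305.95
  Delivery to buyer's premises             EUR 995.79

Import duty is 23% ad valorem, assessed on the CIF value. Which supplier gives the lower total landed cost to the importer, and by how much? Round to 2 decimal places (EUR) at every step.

Supplier A (CIF):
The CIF price already equals the CIF value: 16624.73
Import duty = 16624.73 × 23% = 3823.69
Buyer bears (A): 530.32 + 305.95 + 995.79 = 1832.06
Landed cost (A) = invoice 16624.73 + 1832.06 + duty 3823.69 = 22280.48
Supplier B (FCA):
CIF value = FCA price + origin terminal + freight + insurance = 9687.30 + 178.93 + 7394.62 + 414.19 = 17675.04
Import duty = 17675.04 × 23% = 4065.26
Buyer bears (B): 178.93 + 7394.62 + 414.19 + 530.32 + 305.95 + 995.79 = 9819.80
Landed cost (B) = invoice 9687.30 + 9819.80 + duty 4065.26 = 23572.36
Difference = |22280.48 − 23572.36| = 1291.88

Supplier A is cheaper by EUR 1291.88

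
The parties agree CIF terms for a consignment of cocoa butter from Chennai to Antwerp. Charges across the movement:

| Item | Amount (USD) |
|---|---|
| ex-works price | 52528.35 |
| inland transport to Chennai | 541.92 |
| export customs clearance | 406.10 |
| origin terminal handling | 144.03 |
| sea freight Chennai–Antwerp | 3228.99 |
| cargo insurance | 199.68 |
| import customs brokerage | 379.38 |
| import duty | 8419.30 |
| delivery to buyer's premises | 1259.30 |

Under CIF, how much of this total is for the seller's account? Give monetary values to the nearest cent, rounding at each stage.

Seller's account: USD 57049.07

CIF: the seller pays costs through ocean freight and marine insurance to the destination port.
Seller's account: goods 52528.35 + inland to port 541.92 + export clearance 406.10 + origin terminal 144.03 + freight 3228.99 + insurance 199.68 = 57049.07
Buyer's account: brokerage 379.38 + duty 8419.30 + delivery 1259.30 = 10057.98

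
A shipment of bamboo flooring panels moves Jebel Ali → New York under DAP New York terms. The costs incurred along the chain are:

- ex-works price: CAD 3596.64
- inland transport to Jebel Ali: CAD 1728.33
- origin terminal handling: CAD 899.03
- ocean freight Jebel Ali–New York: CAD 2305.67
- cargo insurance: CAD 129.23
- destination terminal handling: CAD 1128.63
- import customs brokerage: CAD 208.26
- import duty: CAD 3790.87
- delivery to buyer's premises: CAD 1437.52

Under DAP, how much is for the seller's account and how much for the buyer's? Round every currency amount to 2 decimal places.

Seller: CAD 11225.05; buyer: CAD 3999.13

DAP: the seller bears all costs to the named destination except import duty and clearance.
Seller's account: goods 3596.64 + inland to port 1728.33 + origin terminal 899.03 + freight 2305.67 + insurance 129.23 + destination terminal 1128.63 + delivery 1437.52 = 11225.05
Buyer's account: brokerage 208.26 + duty 3790.87 = 3999.13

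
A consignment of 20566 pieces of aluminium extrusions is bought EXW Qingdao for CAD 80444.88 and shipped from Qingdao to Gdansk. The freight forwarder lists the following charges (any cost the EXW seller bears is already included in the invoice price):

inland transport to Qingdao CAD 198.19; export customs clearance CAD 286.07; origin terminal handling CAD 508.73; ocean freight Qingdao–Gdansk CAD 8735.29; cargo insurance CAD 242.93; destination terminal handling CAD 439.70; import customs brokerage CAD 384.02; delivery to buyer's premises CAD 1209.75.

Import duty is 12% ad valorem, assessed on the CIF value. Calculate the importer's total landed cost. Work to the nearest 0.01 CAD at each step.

Total landed cost: CAD 103299.49

EXW: the seller makes goods available at their premises; the buyer bears all onward costs.
CIF value = EXW price + inland to port + export clearance + origin terminal + freight + insurance = 80444.88 + 198.19 + 286.07 + 508.73 + 8735.29 + 242.93 = 90416.09
Import duty = 90416.09 × 12% = 10849.93
Buyer bears: inland to port 198.19 + export clearance 286.07 + origin terminal 508.73 + freight 8735.29 + insurance 242.93 + destination terminal 439.70 + brokerage 384.02 + delivery 1209.75 + duty 10849.93 = 22854.61
Landed cost = invoice 80444.88 + 22854.61 = 103299.49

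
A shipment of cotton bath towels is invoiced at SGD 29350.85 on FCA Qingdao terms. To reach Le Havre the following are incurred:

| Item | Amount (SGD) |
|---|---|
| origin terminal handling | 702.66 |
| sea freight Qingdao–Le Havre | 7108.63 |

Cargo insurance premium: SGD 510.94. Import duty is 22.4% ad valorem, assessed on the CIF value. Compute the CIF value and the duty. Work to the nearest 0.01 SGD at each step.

CIF = FCA price + pre-shipment costs + freight + insurance
CIF = 29350.85 + 702.66 + 7108.63 + 510.94 = 37673.08
Import duty = 37673.08 × 22.4% = 8438.77

CIF value: SGD 37673.08; import duty: SGD 8438.77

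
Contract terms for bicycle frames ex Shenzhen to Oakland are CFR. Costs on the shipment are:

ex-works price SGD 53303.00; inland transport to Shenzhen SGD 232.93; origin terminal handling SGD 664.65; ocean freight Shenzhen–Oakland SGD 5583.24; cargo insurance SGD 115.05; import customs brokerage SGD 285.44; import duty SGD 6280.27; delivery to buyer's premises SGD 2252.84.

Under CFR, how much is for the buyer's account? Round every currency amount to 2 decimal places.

Buyer's account: SGD 8933.60

CFR: the seller pays costs through ocean freight to the destination port, but not insurance.
Seller's account: goods 53303.00 + inland to port 232.93 + origin terminal 664.65 + freight 5583.24 = 59783.82
Buyer's account: insurance 115.05 + brokerage 285.44 + duty 6280.27 + delivery 2252.84 = 8933.60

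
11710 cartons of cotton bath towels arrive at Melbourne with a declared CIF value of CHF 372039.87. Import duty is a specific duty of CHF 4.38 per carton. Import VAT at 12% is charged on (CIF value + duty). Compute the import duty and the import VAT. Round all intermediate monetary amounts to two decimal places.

Import duty = 11710 × 4.38 = 51289.80
VAT base = CIF + duty = 372039.87 + 51289.80 = 423329.67
Import VAT = 423329.67 × 12% = 50799.56

Import duty: CHF 51289.80; import VAT: CHF 50799.56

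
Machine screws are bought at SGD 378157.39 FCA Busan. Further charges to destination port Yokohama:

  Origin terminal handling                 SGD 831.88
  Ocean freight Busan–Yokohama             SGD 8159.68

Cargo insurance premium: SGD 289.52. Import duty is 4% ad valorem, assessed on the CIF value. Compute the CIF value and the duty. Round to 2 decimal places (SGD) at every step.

CIF value: SGD 387438.47; import duty: SGD 15497.54

CIF = FCA price + pre-shipment costs + freight + insurance
CIF = 378157.39 + 831.88 + 8159.68 + 289.52 = 387438.47
Import duty = 387438.47 × 4% = 15497.54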